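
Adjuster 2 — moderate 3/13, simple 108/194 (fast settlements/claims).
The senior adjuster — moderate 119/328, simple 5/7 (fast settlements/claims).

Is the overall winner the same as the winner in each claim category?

Moderate: Adjuster 2 3/13 = 23.1%, the senior adjuster 119/328 = 36.3% → the senior adjuster
Simple: Adjuster 2 108/194 = 55.7%, the senior adjuster 5/7 = 71.4% → the senior adjuster
Overall: Adjuster 2 111/207 = 53.6%, the senior adjuster 124/335 = 37.0% → Adjuster 2
The senior adjuster wins each claim group but Adjuster 2 wins overall — the comparison reverses. The senior adjuster's claims skew toward moderate, which has a lower base rate.

No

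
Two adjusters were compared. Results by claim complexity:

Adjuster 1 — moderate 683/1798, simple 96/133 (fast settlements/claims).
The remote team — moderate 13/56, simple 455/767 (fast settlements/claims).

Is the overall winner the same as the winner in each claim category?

Moderate: Adjuster 1 683/1798 = 38.0%, the remote team 13/56 = 23.2% → Adjuster 1
Simple: Adjuster 1 96/133 = 72.2%, the remote team 455/767 = 59.3% → Adjuster 1
Overall: Adjuster 1 779/1931 = 40.3%, the remote team 468/823 = 56.9% → the remote team
Adjuster 1 wins each claim group but the remote team wins overall — the comparison reverses. Adjuster 1's claims skew toward moderate, which has a lower base rate.

No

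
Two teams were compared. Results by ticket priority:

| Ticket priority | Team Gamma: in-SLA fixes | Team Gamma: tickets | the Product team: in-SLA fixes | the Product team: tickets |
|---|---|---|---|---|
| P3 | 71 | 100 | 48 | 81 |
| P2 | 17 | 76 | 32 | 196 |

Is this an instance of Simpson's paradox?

P3: Team Gamma 71/100 = 71.0%, the Product team 48/81 = 59.3% → Team Gamma
P2: Team Gamma 17/76 = 22.4%, the Product team 32/196 = 16.3% → Team Gamma
Overall: Team Gamma 88/176 = 50.0%, the Product team 80/277 = 28.9% → Team Gamma
Team Gamma wins overall and in every ticket group — no reversal.

No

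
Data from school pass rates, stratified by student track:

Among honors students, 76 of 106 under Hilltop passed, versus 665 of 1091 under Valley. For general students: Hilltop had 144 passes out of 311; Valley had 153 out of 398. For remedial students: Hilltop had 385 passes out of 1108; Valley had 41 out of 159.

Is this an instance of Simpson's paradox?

Honors: Hilltop 76/106 = 71.7%, Valley 665/1091 = 61.0% → Hilltop
General: Hilltop 144/311 = 46.3%, Valley 153/398 = 38.4% → Hilltop
Remedial: Hilltop 385/1108 = 34.7%, Valley 41/159 = 25.8% → Hilltop
Overall: Hilltop 605/1525 = 39.7%, Valley 859/1648 = 52.1% → Valley
Hilltop wins each student group but Valley wins overall — the comparison reverses. Hilltop's students skew toward remedial, which has a lower base rate.

Yes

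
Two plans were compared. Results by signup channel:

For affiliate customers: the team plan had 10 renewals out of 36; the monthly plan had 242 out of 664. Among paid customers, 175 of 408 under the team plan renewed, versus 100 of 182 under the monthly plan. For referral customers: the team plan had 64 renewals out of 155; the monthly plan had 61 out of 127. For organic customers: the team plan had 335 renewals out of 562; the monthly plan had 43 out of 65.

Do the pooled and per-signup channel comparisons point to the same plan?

Affiliate: the team plan 10/36 = 27.8%, the monthly plan 242/664 = 36.4% → the monthly plan
Paid: the team plan 175/408 = 42.9%, the monthly plan 100/182 = 54.9% → the monthly plan
Referral: the team plan 64/155 = 41.3%, the monthly plan 61/127 = 48.0% → the monthly plan
Organic: the team plan 335/562 = 59.6%, the monthly plan 43/65 = 66.2% → the monthly plan
Overall: the team plan 584/1161 = 50.3%, the monthly plan 446/1038 = 43.0% → the team plan
The monthly plan wins each signup group but the team plan wins overall — the comparison reverses. The monthly plan's customers skew toward affiliate, which has a lower base rate.

No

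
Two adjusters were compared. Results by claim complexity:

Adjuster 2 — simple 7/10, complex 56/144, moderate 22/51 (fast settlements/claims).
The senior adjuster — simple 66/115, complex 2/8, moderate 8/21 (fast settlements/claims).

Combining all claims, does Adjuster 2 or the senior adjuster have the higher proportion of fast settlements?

the senior adjuster

Simple: Adjuster 2 7/10 = 70.0%, the senior adjuster 66/115 = 57.4% → Adjuster 2
Complex: Adjuster 2 56/144 = 38.9%, the senior adjuster 2/8 = 25.0% → Adjuster 2
Moderate: Adjuster 2 22/51 = 43.1%, the senior adjuster 8/21 = 38.1% → Adjuster 2
Overall: Adjuster 2 85/205 = 41.5%, the senior adjuster 76/144 = 52.8% → the senior adjuster
(Adjuster 2 wins every claim group but the senior adjuster wins overall — Adjuster 2's claims skew toward the low-rate complex group.)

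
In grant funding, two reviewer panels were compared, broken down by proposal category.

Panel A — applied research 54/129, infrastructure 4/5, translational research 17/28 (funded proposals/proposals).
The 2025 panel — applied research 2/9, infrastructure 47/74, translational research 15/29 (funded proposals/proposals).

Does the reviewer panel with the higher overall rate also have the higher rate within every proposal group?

Applied research: Panel A 54/129 = 41.9%, the 2025 panel 2/9 = 22.2% → Panel A
Infrastructure: Panel A 4/5 = 80.0%, the 2025 panel 47/74 = 63.5% → Panel A
Translational research: Panel A 17/28 = 60.7%, the 2025 panel 15/29 = 51.7% → Panel A
Overall: Panel A 75/162 = 46.3%, the 2025 panel 64/112 = 57.1% → the 2025 panel
Panel A wins each proposal group but the 2025 panel wins overall — the comparison reverses. Panel A's proposals skew toward applied research, which has a lower base rate.

No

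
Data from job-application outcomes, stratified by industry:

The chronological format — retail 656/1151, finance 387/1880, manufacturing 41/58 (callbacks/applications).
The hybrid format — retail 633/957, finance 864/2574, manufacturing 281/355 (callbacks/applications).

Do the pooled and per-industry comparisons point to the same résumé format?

Retail: the chronological format 656/1151 = 57.0%, the hybrid format 633/957 = 66.1% → the hybrid format
Finance: the chronological format 387/1880 = 20.6%, the hybrid format 864/2574 = 33.6% → the hybrid format
Manufacturing: the chronological format 41/58 = 70.7%, the hybrid format 281/355 = 79.2% → the hybrid format
Overall: the chronological format 1084/3089 = 35.1%, the hybrid format 1778/3886 = 45.8% → the hybrid format
The hybrid format wins overall and in every industry group — no reversal.

Yes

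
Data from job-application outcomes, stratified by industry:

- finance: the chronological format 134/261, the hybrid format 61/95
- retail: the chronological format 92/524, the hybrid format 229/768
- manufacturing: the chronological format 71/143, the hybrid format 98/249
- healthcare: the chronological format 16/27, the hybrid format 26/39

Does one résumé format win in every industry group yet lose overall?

Finance: the chronological format 134/261 = 51.3%, the hybrid format 61/95 = 64.2% → the hybrid format
Retail: the chronological format 92/524 = 17.6%, the hybrid format 229/768 = 29.8% → the hybrid format
Manufacturing: the chronological format 71/143 = 49.7%, the hybrid format 98/249 = 39.4% → the chronological format
Healthcare: the chronological format 16/27 = 59.3%, the hybrid format 26/39 = 66.7% → the hybrid format
Overall: the chronological format 313/955 = 32.8%, the hybrid format 414/1151 = 36.0% → the hybrid format
Neither sweeps: the chronological format wins 1 of 4 groups, the hybrid format wins 3. The hybrid format wins overall but not every group — no Simpson reversal.

No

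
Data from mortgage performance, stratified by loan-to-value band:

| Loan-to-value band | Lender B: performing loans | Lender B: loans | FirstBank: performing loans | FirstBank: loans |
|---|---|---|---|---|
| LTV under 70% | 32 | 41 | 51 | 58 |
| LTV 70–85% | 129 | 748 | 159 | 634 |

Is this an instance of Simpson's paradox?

LTV under 70%: Lender B 32/41 = 78.0%, FirstBank 51/58 = 87.9% → FirstBank
LTV 70–85%: Lender B 129/748 = 17.2%, FirstBank 159/634 = 25.1% → FirstBank
Overall: Lender B 161/789 = 20.4%, FirstBank 210/692 = 30.3% → FirstBank
FirstBank wins overall and in every loan-to-value group — no reversal.

No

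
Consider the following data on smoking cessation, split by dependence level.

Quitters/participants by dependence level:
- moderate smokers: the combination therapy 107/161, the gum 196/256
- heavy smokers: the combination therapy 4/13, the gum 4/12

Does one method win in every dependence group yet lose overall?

Moderate smokers: the combination therapy 107/161 = 66.5%, the gum 196/256 = 76.6% → the gum
Heavy smokers: the combination therapy 4/13 = 30.8%, the gum 4/12 = 33.3% → the gum
Overall: the combination therapy 111/174 = 63.8%, the gum 200/268 = 74.6% → the gum
The gum wins overall and in every dependence group — no reversal.

No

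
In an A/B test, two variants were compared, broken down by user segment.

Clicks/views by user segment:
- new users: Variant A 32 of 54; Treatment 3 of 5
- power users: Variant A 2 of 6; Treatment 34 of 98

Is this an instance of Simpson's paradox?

Yes

New users: Variant A 32/54 = 59.3%, Treatment 3/5 = 60.0% → Treatment
Power users: Variant A 2/6 = 33.3%, Treatment 34/98 = 34.7% → Treatment
Overall: Variant A 34/60 = 56.7%, Treatment 37/103 = 35.9% → Variant A
Treatment wins each user group but Variant A wins overall — the comparison reverses. Treatment's views skew toward power users, which has a lower base rate.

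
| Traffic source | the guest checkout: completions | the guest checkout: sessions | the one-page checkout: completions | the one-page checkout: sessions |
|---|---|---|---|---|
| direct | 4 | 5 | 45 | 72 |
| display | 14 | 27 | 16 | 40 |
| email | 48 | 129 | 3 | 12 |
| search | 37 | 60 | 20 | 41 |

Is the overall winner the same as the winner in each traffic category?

No

Direct: the guest checkout 4/5 = 80.0%, the one-page checkout 45/72 = 62.5% → the guest checkout
Display: the guest checkout 14/27 = 51.9%, the one-page checkout 16/40 = 40.0% → the guest checkout
Email: the guest checkout 48/129 = 37.2%, the one-page checkout 3/12 = 25.0% → the guest checkout
Search: the guest checkout 37/60 = 61.7%, the one-page checkout 20/41 = 48.8% → the guest checkout
Overall: the guest checkout 103/221 = 46.6%, the one-page checkout 84/165 = 50.9% → the one-page checkout
The guest checkout wins each traffic group but the one-page checkout wins overall — the comparison reverses. The guest checkout's sessions skew toward email, which has a lower base rate.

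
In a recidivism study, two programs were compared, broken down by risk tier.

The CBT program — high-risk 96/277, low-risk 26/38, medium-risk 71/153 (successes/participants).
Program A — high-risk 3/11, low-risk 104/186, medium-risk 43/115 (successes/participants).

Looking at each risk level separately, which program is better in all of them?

the CBT program

High-risk: the CBT program 96/277 = 34.7%, Program A 3/11 = 27.3% → the CBT program
Low-risk: the CBT program 26/38 = 68.4%, Program A 104/186 = 55.9% → the CBT program
Medium-risk: the CBT program 71/153 = 46.4%, Program A 43/115 = 37.4% → the CBT program
The CBT program has the higher rate in all 3 groups.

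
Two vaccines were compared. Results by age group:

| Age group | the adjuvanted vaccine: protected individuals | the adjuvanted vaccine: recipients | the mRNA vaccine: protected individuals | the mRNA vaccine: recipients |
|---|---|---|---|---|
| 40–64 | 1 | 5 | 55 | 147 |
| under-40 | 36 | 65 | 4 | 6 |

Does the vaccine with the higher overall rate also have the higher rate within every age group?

40–64: the adjuvanted vaccine 1/5 = 20.0%, the mRNA vaccine 55/147 = 37.4% → the mRNA vaccine
Under-40: the adjuvanted vaccine 36/65 = 55.4%, the mRNA vaccine 4/6 = 66.7% → the mRNA vaccine
Overall: the adjuvanted vaccine 37/70 = 52.9%, the mRNA vaccine 59/153 = 38.6% → the adjuvanted vaccine
The mRNA vaccine wins each age group but the adjuvanted vaccine wins overall — the comparison reverses. The mRNA vaccine's recipients skew toward 40–64, which has a lower base rate.

No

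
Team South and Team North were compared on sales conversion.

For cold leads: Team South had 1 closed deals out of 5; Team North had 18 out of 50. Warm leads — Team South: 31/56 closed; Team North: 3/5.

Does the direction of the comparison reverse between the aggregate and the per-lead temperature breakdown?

Yes

Cold: Team South 1/5 = 20.0%, Team North 18/50 = 36.0% → Team North
Warm: Team South 31/56 = 55.4%, Team North 3/5 = 60.0% → Team North
Overall: Team South 32/61 = 52.5%, Team North 21/55 = 38.2% → Team South
Team North wins each lead group but Team South wins overall — the comparison reverses. Team North's leads skew toward cold, which has a lower base rate.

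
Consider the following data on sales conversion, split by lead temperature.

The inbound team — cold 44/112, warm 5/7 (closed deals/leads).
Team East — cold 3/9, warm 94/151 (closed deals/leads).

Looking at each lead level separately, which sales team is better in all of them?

the inbound team

Cold: the inbound team 44/112 = 39.3%, Team East 3/9 = 33.3% → the inbound team
Warm: the inbound team 5/7 = 71.4%, Team East 94/151 = 62.3% → the inbound team
The inbound team has the higher rate in both groups.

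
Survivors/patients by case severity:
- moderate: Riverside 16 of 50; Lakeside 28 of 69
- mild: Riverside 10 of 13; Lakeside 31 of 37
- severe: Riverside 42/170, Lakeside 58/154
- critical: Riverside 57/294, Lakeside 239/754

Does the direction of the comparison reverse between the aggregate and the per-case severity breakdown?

Moderate: Riverside 16/50 = 32.0%, Lakeside 28/69 = 40.6% → Lakeside
Mild: Riverside 10/13 = 76.9%, Lakeside 31/37 = 83.8% → Lakeside
Severe: Riverside 42/170 = 24.7%, Lakeside 58/154 = 37.7% → Lakeside
Critical: Riverside 57/294 = 19.4%, Lakeside 239/754 = 31.7% → Lakeside
Overall: Riverside 125/527 = 23.7%, Lakeside 356/1014 = 35.1% → Lakeside
Lakeside wins overall and in every case group — no reversal.

No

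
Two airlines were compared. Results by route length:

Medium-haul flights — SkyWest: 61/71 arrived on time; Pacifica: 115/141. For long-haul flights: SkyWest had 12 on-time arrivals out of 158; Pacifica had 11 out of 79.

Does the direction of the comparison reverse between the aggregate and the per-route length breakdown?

Medium-haul: SkyWest 61/71 = 85.9%, Pacifica 115/141 = 81.6% → SkyWest
Long-haul: SkyWest 12/158 = 7.6%, Pacifica 11/79 = 13.9% → Pacifica
Overall: SkyWest 73/229 = 31.9%, Pacifica 126/220 = 57.3% → Pacifica
Neither sweeps: SkyWest wins 1 of 2 groups, Pacifica wins 1. Pacifica wins overall but not every group — no Simpson reversal.

No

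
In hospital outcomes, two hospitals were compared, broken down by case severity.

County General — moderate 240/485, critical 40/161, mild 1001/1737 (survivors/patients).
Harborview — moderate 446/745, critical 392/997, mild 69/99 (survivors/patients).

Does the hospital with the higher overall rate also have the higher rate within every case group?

No

Moderate: County General 240/485 = 49.5%, Harborview 446/745 = 59.9% → Harborview
Critical: County General 40/161 = 24.8%, Harborview 392/997 = 39.3% → Harborview
Mild: County General 1001/1737 = 57.6%, Harborview 69/99 = 69.7% → Harborview
Overall: County General 1281/2383 = 53.8%, Harborview 907/1841 = 49.3% → County General
Harborview wins each case group but County General wins overall — the comparison reverses. Harborview's patients skew toward critical, which has a lower base rate.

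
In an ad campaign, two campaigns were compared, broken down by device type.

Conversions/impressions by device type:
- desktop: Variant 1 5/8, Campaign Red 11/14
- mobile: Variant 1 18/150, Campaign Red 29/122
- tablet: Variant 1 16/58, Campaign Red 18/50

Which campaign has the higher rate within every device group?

Campaign Red

Desktop: Variant 1 5/8 = 62.5%, Campaign Red 11/14 = 78.6% → Campaign Red
Mobile: Variant 1 18/150 = 12.0%, Campaign Red 29/122 = 23.8% → Campaign Red
Tablet: Variant 1 16/58 = 27.6%, Campaign Red 18/50 = 36.0% → Campaign Red
Campaign Red has the higher rate in all 3 groups.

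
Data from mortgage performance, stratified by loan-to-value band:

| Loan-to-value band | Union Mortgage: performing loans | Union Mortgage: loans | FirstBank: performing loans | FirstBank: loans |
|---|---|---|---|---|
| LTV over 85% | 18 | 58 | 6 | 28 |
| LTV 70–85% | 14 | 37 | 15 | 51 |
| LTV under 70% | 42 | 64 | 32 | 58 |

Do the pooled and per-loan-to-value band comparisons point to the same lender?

Yes

LTV over 85%: Union Mortgage 18/58 = 31.0%, FirstBank 6/28 = 21.4% → Union Mortgage
LTV 70–85%: Union Mortgage 14/37 = 37.8%, FirstBank 15/51 = 29.4% → Union Mortgage
LTV under 70%: Union Mortgage 42/64 = 65.6%, FirstBank 32/58 = 55.2% → Union Mortgage
Overall: Union Mortgage 74/159 = 46.5%, FirstBank 53/137 = 38.7% → Union Mortgage
Union Mortgage wins overall and in every loan-to-value group — no reversal.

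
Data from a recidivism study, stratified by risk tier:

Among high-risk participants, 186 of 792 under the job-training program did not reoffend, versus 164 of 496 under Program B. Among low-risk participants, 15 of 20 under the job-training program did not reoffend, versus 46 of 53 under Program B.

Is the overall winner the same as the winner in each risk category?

High-risk: the job-training program 186/792 = 23.5%, Program B 164/496 = 33.1% → Program B
Low-risk: the job-training program 15/20 = 75.0%, Program B 46/53 = 86.8% → Program B
Overall: the job-training program 201/812 = 24.8%, Program B 210/549 = 38.3% → Program B
Program B wins overall and in every risk group — no reversal.

Yes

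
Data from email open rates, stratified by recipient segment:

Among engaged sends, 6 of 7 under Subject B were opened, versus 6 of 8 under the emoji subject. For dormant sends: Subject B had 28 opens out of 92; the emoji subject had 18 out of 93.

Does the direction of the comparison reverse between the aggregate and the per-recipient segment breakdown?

Engaged: Subject B 6/7 = 85.7%, the emoji subject 6/8 = 75.0% → Subject B
Dormant: Subject B 28/92 = 30.4%, the emoji subject 18/93 = 19.4% → Subject B
Overall: Subject B 34/99 = 34.3%, the emoji subject 24/101 = 23.8% → Subject B
Subject B wins overall and in every recipient group — no reversal.

No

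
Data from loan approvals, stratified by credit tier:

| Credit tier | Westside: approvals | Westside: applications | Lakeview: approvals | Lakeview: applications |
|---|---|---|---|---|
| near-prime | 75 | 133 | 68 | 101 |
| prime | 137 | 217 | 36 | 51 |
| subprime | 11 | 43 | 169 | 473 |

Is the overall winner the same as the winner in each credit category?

No

Near-prime: Westside 75/133 = 56.4%, Lakeview 68/101 = 67.3% → Lakeview
Prime: Westside 137/217 = 63.1%, Lakeview 36/51 = 70.6% → Lakeview
Subprime: Westside 11/43 = 25.6%, Lakeview 169/473 = 35.7% → Lakeview
Overall: Westside 223/393 = 56.7%, Lakeview 273/625 = 43.7% → Westside
Lakeview wins each credit group but Westside wins overall — the comparison reverses. Lakeview's applications skew toward subprime, which has a lower base rate.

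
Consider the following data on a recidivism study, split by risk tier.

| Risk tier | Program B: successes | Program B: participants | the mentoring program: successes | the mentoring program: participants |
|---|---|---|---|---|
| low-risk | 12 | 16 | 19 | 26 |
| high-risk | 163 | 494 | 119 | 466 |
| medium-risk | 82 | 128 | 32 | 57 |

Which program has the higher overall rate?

Low-risk: Program B 12/16 = 75.0%, the mentoring program 19/26 = 73.1% → Program B
High-risk: Program B 163/494 = 33.0%, the mentoring program 119/466 = 25.5% → Program B
Medium-risk: Program B 82/128 = 64.1%, the mentoring program 32/57 = 56.1% → Program B
Overall: Program B 257/638 = 40.3%, the mentoring program 170/549 = 31.0% → Program B

Program B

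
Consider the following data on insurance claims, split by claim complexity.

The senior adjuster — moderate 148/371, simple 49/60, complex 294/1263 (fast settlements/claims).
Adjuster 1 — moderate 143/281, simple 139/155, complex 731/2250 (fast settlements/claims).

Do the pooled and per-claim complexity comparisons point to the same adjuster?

Moderate: the senior adjuster 148/371 = 39.9%, Adjuster 1 143/281 = 50.9% → Adjuster 1
Simple: the senior adjuster 49/60 = 81.7%, Adjuster 1 139/155 = 89.7% → Adjuster 1
Complex: the senior adjuster 294/1263 = 23.3%, Adjuster 1 731/2250 = 32.5% → Adjuster 1
Overall: the senior adjuster 491/1694 = 29.0%, Adjuster 1 1013/2686 = 37.7% → Adjuster 1
Adjuster 1 wins overall and in every claim group — no reversal.

Yes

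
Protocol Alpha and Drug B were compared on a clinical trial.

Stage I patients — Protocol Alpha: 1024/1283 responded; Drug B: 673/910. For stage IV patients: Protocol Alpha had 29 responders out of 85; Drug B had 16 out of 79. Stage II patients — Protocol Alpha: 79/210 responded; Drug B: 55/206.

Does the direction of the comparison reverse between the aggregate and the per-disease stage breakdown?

Stage I: Protocol Alpha 1024/1283 = 79.8%, Drug B 673/910 = 74.0% → Protocol Alpha
Stage IV: Protocol Alpha 29/85 = 34.1%, Drug B 16/79 = 20.3% → Protocol Alpha
Stage II: Protocol Alpha 79/210 = 37.6%, Drug B 55/206 = 26.7% → Protocol Alpha
Overall: Protocol Alpha 1132/1578 = 71.7%, Drug B 744/1195 = 62.3% → Protocol Alpha
Protocol Alpha wins overall and in every disease group — no reversal.

No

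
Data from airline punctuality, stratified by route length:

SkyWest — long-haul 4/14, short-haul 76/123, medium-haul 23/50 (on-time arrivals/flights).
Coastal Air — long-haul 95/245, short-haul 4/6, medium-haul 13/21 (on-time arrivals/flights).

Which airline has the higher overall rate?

Long-haul: SkyWest 4/14 = 28.6%, Coastal Air 95/245 = 38.8% → Coastal Air
Short-haul: SkyWest 76/123 = 61.8%, Coastal Air 4/6 = 66.7% → Coastal Air
Medium-haul: SkyWest 23/50 = 46.0%, Coastal Air 13/21 = 61.9% → Coastal Air
Overall: SkyWest 103/187 = 55.1%, Coastal Air 112/272 = 41.2% → SkyWest
(Coastal Air wins every route group but SkyWest wins overall — Coastal Air's flights skew toward the low-rate long-haul group.)

SkyWest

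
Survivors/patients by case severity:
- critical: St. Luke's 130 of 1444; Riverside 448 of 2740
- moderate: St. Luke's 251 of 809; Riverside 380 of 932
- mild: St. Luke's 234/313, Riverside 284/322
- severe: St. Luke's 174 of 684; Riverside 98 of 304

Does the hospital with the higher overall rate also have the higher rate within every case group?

Yes

Critical: St. Luke's 130/1444 = 9.0%, Riverside 448/2740 = 16.4% → Riverside
Moderate: St. Luke's 251/809 = 31.0%, Riverside 380/932 = 40.8% → Riverside
Mild: St. Luke's 234/313 = 74.8%, Riverside 284/322 = 88.2% → Riverside
Severe: St. Luke's 174/684 = 25.4%, Riverside 98/304 = 32.2% → Riverside
Overall: St. Luke's 789/3250 = 24.3%, Riverside 1210/4298 = 28.2% → Riverside
Riverside wins overall and in every case group — no reversal.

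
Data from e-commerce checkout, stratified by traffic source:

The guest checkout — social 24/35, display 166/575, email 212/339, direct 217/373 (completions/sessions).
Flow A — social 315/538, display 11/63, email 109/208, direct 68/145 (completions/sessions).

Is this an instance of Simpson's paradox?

Social: the guest checkout 24/35 = 68.6%, Flow A 315/538 = 58.6% → the guest checkout
Display: the guest checkout 166/575 = 28.9%, Flow A 11/63 = 17.5% → the guest checkout
Email: the guest checkout 212/339 = 62.5%, Flow A 109/208 = 52.4% → the guest checkout
Direct: the guest checkout 217/373 = 58.2%, Flow A 68/145 = 46.9% → the guest checkout
Overall: the guest checkout 619/1322 = 46.8%, Flow A 503/954 = 52.7% → Flow A
The guest checkout wins each traffic group but Flow A wins overall — the comparison reverses. The guest checkout's sessions skew toward display, which has a lower base rate.

Yes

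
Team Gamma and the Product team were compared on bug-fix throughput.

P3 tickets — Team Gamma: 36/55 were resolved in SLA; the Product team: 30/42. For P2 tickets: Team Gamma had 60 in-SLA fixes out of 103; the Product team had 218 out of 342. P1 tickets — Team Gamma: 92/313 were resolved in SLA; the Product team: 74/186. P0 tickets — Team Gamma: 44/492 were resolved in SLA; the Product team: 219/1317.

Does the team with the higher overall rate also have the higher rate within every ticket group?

Yes

P3: Team Gamma 36/55 = 65.5%, the Product team 30/42 = 71.4% → the Product team
P2: Team Gamma 60/103 = 58.3%, the Product team 218/342 = 63.7% → the Product team
P1: Team Gamma 92/313 = 29.4%, the Product team 74/186 = 39.8% → the Product team
P0: Team Gamma 44/492 = 8.9%, the Product team 219/1317 = 16.6% → the Product team
Overall: Team Gamma 232/963 = 24.1%, the Product team 541/1887 = 28.7% → the Product team
The Product team wins overall and in every ticket group — no reversal.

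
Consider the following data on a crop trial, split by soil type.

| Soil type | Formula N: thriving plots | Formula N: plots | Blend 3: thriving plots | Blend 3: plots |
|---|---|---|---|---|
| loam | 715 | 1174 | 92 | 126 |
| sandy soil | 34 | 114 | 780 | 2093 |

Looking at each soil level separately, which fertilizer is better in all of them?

Blend 3

Loam: Formula N 715/1174 = 60.9%, Blend 3 92/126 = 73.0% → Blend 3
Sandy soil: Formula N 34/114 = 29.8%, Blend 3 780/2093 = 37.3% → Blend 3
Blend 3 has the higher rate in both groups.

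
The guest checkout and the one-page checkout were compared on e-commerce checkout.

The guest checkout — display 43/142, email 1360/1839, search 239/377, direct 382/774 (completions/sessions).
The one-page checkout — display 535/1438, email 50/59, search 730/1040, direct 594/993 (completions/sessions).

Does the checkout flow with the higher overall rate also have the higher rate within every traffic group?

No

Display: the guest checkout 43/142 = 30.3%, the one-page checkout 535/1438 = 37.2% → the one-page checkout
Email: the guest checkout 1360/1839 = 74.0%, the one-page checkout 50/59 = 84.7% → the one-page checkout
Search: the guest checkout 239/377 = 63.4%, the one-page checkout 730/1040 = 70.2% → the one-page checkout
Direct: the guest checkout 382/774 = 49.4%, the one-page checkout 594/993 = 59.8% → the one-page checkout
Overall: the guest checkout 2024/3132 = 64.6%, the one-page checkout 1909/3530 = 54.1% → the guest checkout
The one-page checkout wins each traffic group but the guest checkout wins overall — the comparison reverses. The one-page checkout's sessions skew toward display, which has a lower base rate.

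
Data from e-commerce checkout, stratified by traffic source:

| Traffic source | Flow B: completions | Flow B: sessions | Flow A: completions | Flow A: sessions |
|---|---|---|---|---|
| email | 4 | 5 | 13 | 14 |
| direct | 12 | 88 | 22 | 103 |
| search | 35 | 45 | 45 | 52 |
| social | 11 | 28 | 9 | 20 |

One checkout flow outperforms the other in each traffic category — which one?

Email: Flow B 4/5 = 80.0%, Flow A 13/14 = 92.9% → Flow A
Direct: Flow B 12/88 = 13.6%, Flow A 22/103 = 21.4% → Flow A
Search: Flow B 35/45 = 77.8%, Flow A 45/52 = 86.5% → Flow A
Social: Flow B 11/28 = 39.3%, Flow A 9/20 = 45.0% → Flow A
Flow A has the higher rate in all 4 groups.

Flow A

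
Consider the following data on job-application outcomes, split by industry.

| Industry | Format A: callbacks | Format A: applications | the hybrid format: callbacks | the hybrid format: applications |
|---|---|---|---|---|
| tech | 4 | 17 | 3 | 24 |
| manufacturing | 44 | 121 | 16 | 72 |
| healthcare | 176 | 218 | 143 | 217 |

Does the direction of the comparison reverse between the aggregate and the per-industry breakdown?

Tech: Format A 4/17 = 23.5%, the hybrid format 3/24 = 12.5% → Format A
Manufacturing: Format A 44/121 = 36.4%, the hybrid format 16/72 = 22.2% → Format A
Healthcare: Format A 176/218 = 80.7%, the hybrid format 143/217 = 65.9% → Format A
Overall: Format A 224/356 = 62.9%, the hybrid format 162/313 = 51.8% → Format A
Format A wins overall and in every industry group — no reversal.

No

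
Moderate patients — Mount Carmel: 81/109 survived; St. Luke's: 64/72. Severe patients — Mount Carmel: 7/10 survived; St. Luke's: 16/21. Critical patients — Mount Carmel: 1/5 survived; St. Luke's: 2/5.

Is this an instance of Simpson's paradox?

No

Moderate: Mount Carmel 81/109 = 74.3%, St. Luke's 64/72 = 88.9% → St. Luke's
Severe: Mount Carmel 7/10 = 70.0%, St. Luke's 16/21 = 76.2% → St. Luke's
Critical: Mount Carmel 1/5 = 20.0%, St. Luke's 2/5 = 40.0% → St. Luke's
Overall: Mount Carmel 89/124 = 71.8%, St. Luke's 82/98 = 83.7% → St. Luke's
St. Luke's wins overall and in every case group — no reversal.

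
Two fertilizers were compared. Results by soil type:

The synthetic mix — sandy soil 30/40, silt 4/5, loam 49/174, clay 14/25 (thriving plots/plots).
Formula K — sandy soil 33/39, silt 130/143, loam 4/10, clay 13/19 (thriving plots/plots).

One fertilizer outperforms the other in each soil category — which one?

Sandy soil: the synthetic mix 30/40 = 75.0%, Formula K 33/39 = 84.6% → Formula K
Silt: the synthetic mix 4/5 = 80.0%, Formula K 130/143 = 90.9% → Formula K
Loam: the synthetic mix 49/174 = 28.2%, Formula K 4/10 = 40.0% → Formula K
Clay: the synthetic mix 14/25 = 56.0%, Formula K 13/19 = 68.4% → Formula K
Formula K has the higher rate in all 4 groups.

Formula K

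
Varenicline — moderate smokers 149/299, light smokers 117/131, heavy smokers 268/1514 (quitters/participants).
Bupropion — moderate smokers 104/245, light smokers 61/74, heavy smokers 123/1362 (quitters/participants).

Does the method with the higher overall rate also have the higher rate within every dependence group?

Moderate smokers: varenicline 149/299 = 49.8%, bupropion 104/245 = 42.4% → varenicline
Light smokers: varenicline 117/131 = 89.3%, bupropion 61/74 = 82.4% → varenicline
Heavy smokers: varenicline 268/1514 = 17.7%, bupropion 123/1362 = 9.0% → varenicline
Overall: varenicline 534/1944 = 27.5%, bupropion 288/1681 = 17.1% → varenicline
Varenicline wins overall and in every dependence group — no reversal.

Yes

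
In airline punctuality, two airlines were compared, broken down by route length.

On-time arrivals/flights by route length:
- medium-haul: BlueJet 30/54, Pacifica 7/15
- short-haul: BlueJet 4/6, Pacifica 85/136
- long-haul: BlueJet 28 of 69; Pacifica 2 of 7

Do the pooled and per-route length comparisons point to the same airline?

Medium-haul: BlueJet 30/54 = 55.6%, Pacifica 7/15 = 46.7% → BlueJet
Short-haul: BlueJet 4/6 = 66.7%, Pacifica 85/136 = 62.5% → BlueJet
Long-haul: BlueJet 28/69 = 40.6%, Pacifica 2/7 = 28.6% → BlueJet
Overall: BlueJet 62/129 = 48.1%, Pacifica 94/158 = 59.5% → Pacifica
BlueJet wins each route group but Pacifica wins overall — the comparison reverses. BlueJet's flights skew toward long-haul, which has a lower base rate.

No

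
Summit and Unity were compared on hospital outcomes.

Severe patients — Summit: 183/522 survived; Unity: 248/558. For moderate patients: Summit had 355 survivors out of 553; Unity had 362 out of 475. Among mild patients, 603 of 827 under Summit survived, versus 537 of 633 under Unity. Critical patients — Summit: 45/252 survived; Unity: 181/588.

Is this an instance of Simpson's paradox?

Severe: Summit 183/522 = 35.1%, Unity 248/558 = 44.4% → Unity
Moderate: Summit 355/553 = 64.2%, Unity 362/475 = 76.2% → Unity
Mild: Summit 603/827 = 72.9%, Unity 537/633 = 84.8% → Unity
Critical: Summit 45/252 = 17.9%, Unity 181/588 = 30.8% → Unity
Overall: Summit 1186/2154 = 55.1%, Unity 1328/2254 = 58.9% → Unity
Unity wins overall and in every case group — no reversal.

No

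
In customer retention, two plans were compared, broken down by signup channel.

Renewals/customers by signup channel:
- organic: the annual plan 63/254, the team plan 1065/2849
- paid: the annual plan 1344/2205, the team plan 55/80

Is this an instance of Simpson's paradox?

Organic: the annual plan 63/254 = 24.8%, the team plan 1065/2849 = 37.4% → the team plan
Paid: the annual plan 1344/2205 = 61.0%, the team plan 55/80 = 68.8% → the team plan
Overall: the annual plan 1407/2459 = 57.2%, the team plan 1120/2929 = 38.2% → the annual plan
The team plan wins each signup group but the annual plan wins overall — the comparison reverses. The team plan's customers skew toward organic, which has a lower base rate.

Yes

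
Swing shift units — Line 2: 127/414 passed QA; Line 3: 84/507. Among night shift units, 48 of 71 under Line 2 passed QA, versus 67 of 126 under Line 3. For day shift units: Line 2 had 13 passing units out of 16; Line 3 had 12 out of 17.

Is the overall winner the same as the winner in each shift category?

Yes

Swing shift: Line 2 127/414 = 30.7%, Line 3 84/507 = 16.6% → Line 2
Night shift: Line 2 48/71 = 67.6%, Line 3 67/126 = 53.2% → Line 2
Day shift: Line 2 13/16 = 81.2%, Line 3 12/17 = 70.6% → Line 2
Overall: Line 2 188/501 = 37.5%, Line 3 163/650 = 25.1% → Line 2
Line 2 wins overall and in every shift group — no reversal.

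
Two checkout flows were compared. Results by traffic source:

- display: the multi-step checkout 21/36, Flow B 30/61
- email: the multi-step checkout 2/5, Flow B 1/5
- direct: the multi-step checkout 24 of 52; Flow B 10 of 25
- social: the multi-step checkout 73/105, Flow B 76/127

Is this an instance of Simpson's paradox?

Display: the multi-step checkout 21/36 = 58.3%, Flow B 30/61 = 49.2% → the multi-step checkout
Email: the multi-step checkout 2/5 = 40.0%, Flow B 1/5 = 20.0% → the multi-step checkout
Direct: the multi-step checkout 24/52 = 46.2%, Flow B 10/25 = 40.0% → the multi-step checkout
Social: the multi-step checkout 73/105 = 69.5%, Flow B 76/127 = 59.8% → the multi-step checkout
Overall: the multi-step checkout 120/198 = 60.6%, Flow B 117/218 = 53.7% → the multi-step checkout
The multi-step checkout wins overall and in every traffic group — no reversal.

No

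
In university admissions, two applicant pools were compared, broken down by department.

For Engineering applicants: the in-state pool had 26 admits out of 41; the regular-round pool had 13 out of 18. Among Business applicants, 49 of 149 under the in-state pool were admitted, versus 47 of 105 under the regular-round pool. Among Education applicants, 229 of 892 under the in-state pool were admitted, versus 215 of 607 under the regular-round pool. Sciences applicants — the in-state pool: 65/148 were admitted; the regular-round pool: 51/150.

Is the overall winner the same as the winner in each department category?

No

Engineering: the in-state pool 26/41 = 63.4%, the regular-round pool 13/18 = 72.2% → the regular-round pool
Business: the in-state pool 49/149 = 32.9%, the regular-round pool 47/105 = 44.8% → the regular-round pool
Education: the in-state pool 229/892 = 25.7%, the regular-round pool 215/607 = 35.4% → the regular-round pool
Sciences: the in-state pool 65/148 = 43.9%, the regular-round pool 51/150 = 34.0% → the in-state pool
Overall: the in-state pool 369/1230 = 30.0%, the regular-round pool 326/880 = 37.0% → the regular-round pool
Neither sweeps: the in-state pool wins 1 of 4 groups, the regular-round pool wins 3. The regular-round pool wins overall but not every group — no Simpson reversal.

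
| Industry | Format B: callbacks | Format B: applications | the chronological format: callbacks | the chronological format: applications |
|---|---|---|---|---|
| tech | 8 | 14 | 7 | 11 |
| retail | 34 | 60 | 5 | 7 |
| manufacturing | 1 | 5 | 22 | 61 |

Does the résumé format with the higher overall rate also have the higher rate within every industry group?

Tech: Format B 8/14 = 57.1%, the chronological format 7/11 = 63.6% → the chronological format
Retail: Format B 34/60 = 56.7%, the chronological format 5/7 = 71.4% → the chronological format
Manufacturing: Format B 1/5 = 20.0%, the chronological format 22/61 = 36.1% → the chronological format
Overall: Format B 43/79 = 54.4%, the chronological format 34/79 = 43.0% → Format B
The chronological format wins each industry group but Format B wins overall — the comparison reverses. The chronological format's applications skew toward manufacturing, which has a lower base rate.

No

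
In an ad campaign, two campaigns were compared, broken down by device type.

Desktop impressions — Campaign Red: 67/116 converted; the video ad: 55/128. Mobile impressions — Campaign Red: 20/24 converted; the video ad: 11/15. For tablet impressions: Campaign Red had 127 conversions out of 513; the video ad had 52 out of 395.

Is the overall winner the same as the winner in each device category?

Yes

Desktop: Campaign Red 67/116 = 57.8%, the video ad 55/128 = 43.0% → Campaign Red
Mobile: Campaign Red 20/24 = 83.3%, the video ad 11/15 = 73.3% → Campaign Red
Tablet: Campaign Red 127/513 = 24.8%, the video ad 52/395 = 13.2% → Campaign Red
Overall: Campaign Red 214/653 = 32.8%, the video ad 118/538 = 21.9% → Campaign Red
Campaign Red wins overall and in every device group — no reversal.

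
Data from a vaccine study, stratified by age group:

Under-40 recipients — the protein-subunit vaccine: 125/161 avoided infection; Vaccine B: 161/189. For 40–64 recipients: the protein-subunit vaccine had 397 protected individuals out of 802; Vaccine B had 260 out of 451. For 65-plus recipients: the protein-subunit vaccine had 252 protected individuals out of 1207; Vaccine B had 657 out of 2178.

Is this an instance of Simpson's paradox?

Under-40: the protein-subunit vaccine 125/161 = 77.6%, Vaccine B 161/189 = 85.2% → Vaccine B
40–64: the protein-subunit vaccine 397/802 = 49.5%, Vaccine B 260/451 = 57.6% → Vaccine B
65-plus: the protein-subunit vaccine 252/1207 = 20.9%, Vaccine B 657/2178 = 30.2% → Vaccine B
Overall: the protein-subunit vaccine 774/2170 = 35.7%, Vaccine B 1078/2818 = 38.3% → Vaccine B
Vaccine B wins overall and in every age group — no reversal.

No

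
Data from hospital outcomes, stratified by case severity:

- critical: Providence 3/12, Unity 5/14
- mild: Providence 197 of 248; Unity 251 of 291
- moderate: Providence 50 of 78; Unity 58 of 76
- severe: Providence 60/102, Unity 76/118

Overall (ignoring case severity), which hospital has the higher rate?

Unity

Critical: Providence 3/12 = 25.0%, Unity 5/14 = 35.7% → Unity
Mild: Providence 197/248 = 79.4%, Unity 251/291 = 86.3% → Unity
Moderate: Providence 50/78 = 64.1%, Unity 58/76 = 76.3% → Unity
Severe: Providence 60/102 = 58.8%, Unity 76/118 = 64.4% → Unity
Overall: Providence 310/440 = 70.5%, Unity 390/499 = 78.2% → Unity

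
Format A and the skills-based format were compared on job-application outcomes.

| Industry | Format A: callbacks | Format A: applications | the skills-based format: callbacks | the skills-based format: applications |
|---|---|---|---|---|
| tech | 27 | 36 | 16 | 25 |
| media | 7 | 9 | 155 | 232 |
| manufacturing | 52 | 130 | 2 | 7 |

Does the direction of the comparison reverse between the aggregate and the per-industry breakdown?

Tech: Format A 27/36 = 75.0%, the skills-based format 16/25 = 64.0% → Format A
Media: Format A 7/9 = 77.8%, the skills-based format 155/232 = 66.8% → Format A
Manufacturing: Format A 52/130 = 40.0%, the skills-based format 2/7 = 28.6% → Format A
Overall: Format A 86/175 = 49.1%, the skills-based format 173/264 = 65.5% → the skills-based format
Format A wins each industry group but the skills-based format wins overall — the comparison reverses. Format A's applications skew toward manufacturing, which has a lower base rate.

Yes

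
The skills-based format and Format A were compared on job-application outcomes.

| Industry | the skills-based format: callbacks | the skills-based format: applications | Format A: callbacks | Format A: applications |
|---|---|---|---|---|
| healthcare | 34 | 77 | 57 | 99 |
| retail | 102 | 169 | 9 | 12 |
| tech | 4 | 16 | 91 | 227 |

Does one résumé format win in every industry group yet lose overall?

Healthcare: the skills-based format 34/77 = 44.2%, Format A 57/99 = 57.6% → Format A
Retail: the skills-based format 102/169 = 60.4%, Format A 9/12 = 75.0% → Format A
Tech: the skills-based format 4/16 = 25.0%, Format A 91/227 = 40.1% → Format A
Overall: the skills-based format 140/262 = 53.4%, Format A 157/338 = 46.4% → the skills-based format
Format A wins each industry group but the skills-based format wins overall — the comparison reverses. Format A's applications skew toward tech, which has a lower base rate.

Yes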